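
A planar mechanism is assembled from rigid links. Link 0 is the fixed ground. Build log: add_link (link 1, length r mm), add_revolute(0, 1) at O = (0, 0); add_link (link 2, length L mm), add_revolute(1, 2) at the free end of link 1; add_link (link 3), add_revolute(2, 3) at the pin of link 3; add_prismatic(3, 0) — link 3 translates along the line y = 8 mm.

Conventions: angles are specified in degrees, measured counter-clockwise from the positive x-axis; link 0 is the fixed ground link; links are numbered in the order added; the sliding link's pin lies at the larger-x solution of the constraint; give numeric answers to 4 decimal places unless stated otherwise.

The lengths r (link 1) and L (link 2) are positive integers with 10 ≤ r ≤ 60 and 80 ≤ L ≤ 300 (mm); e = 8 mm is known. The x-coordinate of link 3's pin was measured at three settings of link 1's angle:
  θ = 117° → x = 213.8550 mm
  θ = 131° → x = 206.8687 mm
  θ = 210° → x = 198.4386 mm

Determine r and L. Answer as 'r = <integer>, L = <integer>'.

constraint per measurement: (x − r cos θ)² + (r sin θ − e)² = L²
subtracting the θ₁ and θ₂ equations cancels the r² and L² terms:
r = (x₁² − x₂²) / (2[(x₁cos θ₁ + e sin θ₁) − (x₂cos θ₂ + e sin θ₂)]) = 37.0000 → r = 37
L² = (x₁ − r cos θ₁)² + (r sin θ₁ − e)² = 53824.0074 → L = 232.0000 → L = 232
check at θ₃=210°: x = 198.4386 (printed 198.4386) ✓

r = 37, L = 232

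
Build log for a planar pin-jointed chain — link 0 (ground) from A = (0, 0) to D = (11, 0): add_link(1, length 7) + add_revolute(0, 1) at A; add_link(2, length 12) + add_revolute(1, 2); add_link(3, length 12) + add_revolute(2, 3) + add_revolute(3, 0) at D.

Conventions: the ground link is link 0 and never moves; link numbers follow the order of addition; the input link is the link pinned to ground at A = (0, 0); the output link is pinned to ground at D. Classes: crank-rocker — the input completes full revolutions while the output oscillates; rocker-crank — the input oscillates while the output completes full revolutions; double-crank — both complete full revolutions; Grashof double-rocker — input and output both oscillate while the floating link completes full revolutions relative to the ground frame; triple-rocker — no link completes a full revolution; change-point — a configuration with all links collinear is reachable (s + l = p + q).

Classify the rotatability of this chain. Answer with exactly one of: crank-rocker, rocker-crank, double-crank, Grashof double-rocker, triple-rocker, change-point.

lengths: ground=11, input=7, coupler=12, output=12
sorted: s=7 (shortest), l=12 (longest), p+q=23
s + l = 19 vs p + q = 23
s + l < p + q (Grashof) with shortest = input link → crank-rocker

crank-rocker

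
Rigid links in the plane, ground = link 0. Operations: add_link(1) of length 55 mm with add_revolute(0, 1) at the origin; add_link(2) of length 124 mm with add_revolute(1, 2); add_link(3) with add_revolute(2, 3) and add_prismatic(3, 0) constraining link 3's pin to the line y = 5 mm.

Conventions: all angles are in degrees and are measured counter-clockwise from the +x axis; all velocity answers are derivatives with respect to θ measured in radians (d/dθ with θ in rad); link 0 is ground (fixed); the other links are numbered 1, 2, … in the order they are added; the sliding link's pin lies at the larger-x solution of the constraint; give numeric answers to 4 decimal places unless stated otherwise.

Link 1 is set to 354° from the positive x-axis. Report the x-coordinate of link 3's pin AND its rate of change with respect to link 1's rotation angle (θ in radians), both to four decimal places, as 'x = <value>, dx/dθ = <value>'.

geometry: r = 55 mm, L = 124 mm, e = 5 mm
crank pin P = (r cos θ, r sin θ) = (54.698704, -5.749065)
h = r sin θ − e = -5.749065 − 5 = -10.749065
x = r cos θ + √(L² − h²) = 54.698704 + 123.533225 = 178.231929
dx/dθ = −r sin θ − h·r cos θ/√(L² − h²) (θ in radians; h = -10.749065) = 10.508594

x = 178.2319, dx/dθ = 10.5086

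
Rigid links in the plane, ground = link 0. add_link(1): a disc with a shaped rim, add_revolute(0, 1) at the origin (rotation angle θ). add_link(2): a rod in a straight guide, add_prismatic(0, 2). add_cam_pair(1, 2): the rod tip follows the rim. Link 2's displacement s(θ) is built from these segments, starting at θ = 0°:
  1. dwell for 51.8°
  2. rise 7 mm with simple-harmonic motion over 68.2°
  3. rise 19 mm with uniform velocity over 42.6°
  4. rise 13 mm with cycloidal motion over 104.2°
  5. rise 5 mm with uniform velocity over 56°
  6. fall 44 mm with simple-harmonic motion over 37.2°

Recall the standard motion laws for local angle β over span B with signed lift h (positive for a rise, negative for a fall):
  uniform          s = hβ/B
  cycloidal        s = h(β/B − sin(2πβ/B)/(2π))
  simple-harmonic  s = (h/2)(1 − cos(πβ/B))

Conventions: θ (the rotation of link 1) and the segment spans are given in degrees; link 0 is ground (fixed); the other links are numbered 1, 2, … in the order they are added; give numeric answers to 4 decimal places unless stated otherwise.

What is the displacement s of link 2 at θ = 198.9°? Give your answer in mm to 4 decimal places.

segment 1 (0° to 51.8°, dwell): s unchanged at 0.0000
segment 2 (51.8° to 120°, simple-harmonic, h = 7) is passed completely: s = 0.0000 + (7) = 7.0000
segment 3 (120° to 162.6°, uniform, h = 19) is passed completely: s = 7.0000 + (19) = 26.0000
θ = 198.9° falls in segment 4 (162.6° to 266.8°, cycloidal, h = 13): β = 198.9 − 162.6 = 36.3°, B = 104.2°; Δs = 13·(0.3484 − sin(2π·0.3484)/(2π)) = 2.8425; s = 26.0000 + 2.8425 = 28.8425

28.8425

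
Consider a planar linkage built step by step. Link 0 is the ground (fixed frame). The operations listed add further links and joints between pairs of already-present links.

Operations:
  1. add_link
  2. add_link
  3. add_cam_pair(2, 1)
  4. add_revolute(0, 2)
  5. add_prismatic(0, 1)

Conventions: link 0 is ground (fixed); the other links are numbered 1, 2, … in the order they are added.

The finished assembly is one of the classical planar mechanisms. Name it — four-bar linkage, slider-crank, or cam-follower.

links: 3 (incl. ground); joints: 1 revolute, 1 prismatic, 1 higher (cam) pair, forming one closed loop
3 links, revolute + prismatic + higher pair in one loop → cam-follower

cam-follower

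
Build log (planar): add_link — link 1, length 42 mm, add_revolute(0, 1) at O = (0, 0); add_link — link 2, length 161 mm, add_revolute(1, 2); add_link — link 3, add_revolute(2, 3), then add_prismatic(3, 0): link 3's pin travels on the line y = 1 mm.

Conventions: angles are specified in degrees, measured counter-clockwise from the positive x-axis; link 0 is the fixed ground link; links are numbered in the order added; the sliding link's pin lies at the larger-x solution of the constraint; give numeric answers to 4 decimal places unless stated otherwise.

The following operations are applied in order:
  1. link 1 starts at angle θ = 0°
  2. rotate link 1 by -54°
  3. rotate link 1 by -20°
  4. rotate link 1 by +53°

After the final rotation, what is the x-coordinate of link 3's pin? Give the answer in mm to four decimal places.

geometry: r = 42 mm, L = 161 mm, e = 1 mm; θ starts at 0°
rotate link 1 by -54°: θ ← 0° -54° = -54°
rotate link 1 by -20°: θ ← -54° -20° = -74°
rotate link 1 by +53°: θ ← -74° +53° = -21°
crank pin P = (r cos θ, r sin θ) = (39.210378, -15.051454)
h = r sin θ − e = -15.051454 − 1 = -16.051454
x = r cos θ + √(L² − h²) = 39.210378 + 160.197849 = 199.408227

199.4082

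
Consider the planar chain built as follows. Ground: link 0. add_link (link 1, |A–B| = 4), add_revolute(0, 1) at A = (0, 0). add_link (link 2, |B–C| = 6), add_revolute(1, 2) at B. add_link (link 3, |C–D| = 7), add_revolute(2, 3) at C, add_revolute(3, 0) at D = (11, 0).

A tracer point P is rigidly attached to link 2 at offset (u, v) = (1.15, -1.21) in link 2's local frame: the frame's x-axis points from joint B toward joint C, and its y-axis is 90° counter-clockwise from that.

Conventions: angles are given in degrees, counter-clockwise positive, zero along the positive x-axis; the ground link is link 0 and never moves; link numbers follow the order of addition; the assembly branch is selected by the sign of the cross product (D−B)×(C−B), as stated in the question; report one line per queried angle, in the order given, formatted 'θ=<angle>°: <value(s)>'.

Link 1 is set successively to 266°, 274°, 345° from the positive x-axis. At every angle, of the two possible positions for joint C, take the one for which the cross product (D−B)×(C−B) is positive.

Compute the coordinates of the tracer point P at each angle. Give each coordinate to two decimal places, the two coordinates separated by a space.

A=(0,0), D=(11.00,0)
θ=266°: B = A + 4.00·(cos266°, sin266°) = (-0.2790, -3.9903)
θ=266°: |BD| = 11.9641
θ=266°: circle(B,6.00) ∩ circle(D,7.00): a=5.4387, h=2.5338
θ=266°:   candidates: C₊=(4.0032,0.2124) cross=30.315; C₋=(5.6934,-4.5651) cross=-30.315
θ=266°:   branch + wants cross > 0 → take C=(4.0032,0.2124) (cross=30.315)
θ=266°: ex = (C−B)/|BC| = (0.7137,0.7004); ey = (-0.7004,0.7137)
θ=266°: P = B + 1.15·ex + -1.21·ey = (1.3893,-4.0483)
θ=274°: B = A + 4.00·(cos274°, sin274°) = (0.2790, -3.9903)
θ=274°: |BD| = 11.4395
θ=274°: circle(B,6.00) ∩ circle(D,7.00): a=5.1515, h=3.0760
θ=274°:   candidates: C₊=(4.0340,0.6895) cross=35.188; C₋=(6.1799,-5.0761) cross=-35.188
θ=274°:   branch + wants cross > 0 → take C=(4.0340,0.6895) (cross=35.188)
θ=274°: ex = (C−B)/|BC| = (0.6258,0.7800); ey = (-0.7800,0.6258)
θ=274°: P = B + 1.15·ex + -1.21·ey = (1.9425,-3.8506)
θ=345°: B = A + 4.00·(cos345°, sin345°) = (3.8637, -1.0353)
θ=345°: |BD| = 7.2110
θ=345°: circle(B,6.00) ∩ circle(D,7.00): a=2.7041, h=5.3561
θ=345°:   candidates: C₊=(5.7708,4.6536) cross=38.623; C₋=(7.3088,-5.9477) cross=-38.623
θ=345°:   branch + wants cross > 0 → take C=(5.7708,4.6536) (cross=38.623)
θ=345°: ex = (C−B)/|BC| = (0.3179,0.9481); ey = (-0.9481,0.3179)
θ=345°: P = B + 1.15·ex + -1.21·ey = (5.3765,-0.3295)

θ=266°: 1.39 -4.05
θ=274°: 1.94 -3.85
θ=345°: 5.38 -0.33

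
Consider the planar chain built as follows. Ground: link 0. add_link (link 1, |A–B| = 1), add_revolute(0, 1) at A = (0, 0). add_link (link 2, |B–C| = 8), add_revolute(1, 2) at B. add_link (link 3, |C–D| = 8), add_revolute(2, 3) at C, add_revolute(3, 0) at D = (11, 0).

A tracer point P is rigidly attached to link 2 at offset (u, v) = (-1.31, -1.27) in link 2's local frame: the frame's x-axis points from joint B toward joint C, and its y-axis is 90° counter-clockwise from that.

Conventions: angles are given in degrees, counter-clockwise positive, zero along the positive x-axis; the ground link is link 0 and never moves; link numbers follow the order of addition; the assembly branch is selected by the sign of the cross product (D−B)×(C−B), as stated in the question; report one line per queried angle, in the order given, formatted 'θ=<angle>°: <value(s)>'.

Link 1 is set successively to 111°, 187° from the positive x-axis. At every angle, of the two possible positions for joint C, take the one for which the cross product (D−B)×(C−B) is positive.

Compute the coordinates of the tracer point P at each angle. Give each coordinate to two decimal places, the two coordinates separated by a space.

A=(0,0), D=(11.00,0)
θ=111°: B = A + 1.00·(cos111°, sin111°) = (-0.3584, 0.9336)
θ=111°: |BD| = 11.3967
θ=111°: circle(B,8.00) ∩ circle(D,8.00): a=5.6983, h=5.6151
θ=111°:   candidates: C₊=(5.7808,6.0630) cross=63.993; C₋=(4.8608,-5.1294) cross=-63.993
θ=111°:   branch + wants cross > 0 → take C=(5.7808,6.0630) (cross=63.993)
θ=111°: ex = (C−B)/|BC| = (0.7674,0.6412); ey = (-0.6412,0.7674)
θ=111°: P = B + -1.31·ex + -1.27·ey = (-0.5494,-0.8810)
θ=187°: B = A + 1.00·(cos187°, sin187°) = (-0.9925, -0.1219)
θ=187°: |BD| = 11.9932
θ=187°: circle(B,8.00) ∩ circle(D,8.00): a=5.9966, h=5.2954
θ=187°:   candidates: C₊=(4.9499,5.2342) cross=63.508; C₋=(5.0575,-5.3560) cross=-63.508
θ=187°:   branch + wants cross > 0 → take C=(4.9499,5.2342) (cross=63.508)
θ=187°: ex = (C−B)/|BC| = (0.7428,0.6695); ey = (-0.6695,0.7428)
θ=187°: P = B + -1.31·ex + -1.27·ey = (-1.1154,-1.9423)

θ=111°: -0.55 -0.88
θ=187°: -1.12 -1.94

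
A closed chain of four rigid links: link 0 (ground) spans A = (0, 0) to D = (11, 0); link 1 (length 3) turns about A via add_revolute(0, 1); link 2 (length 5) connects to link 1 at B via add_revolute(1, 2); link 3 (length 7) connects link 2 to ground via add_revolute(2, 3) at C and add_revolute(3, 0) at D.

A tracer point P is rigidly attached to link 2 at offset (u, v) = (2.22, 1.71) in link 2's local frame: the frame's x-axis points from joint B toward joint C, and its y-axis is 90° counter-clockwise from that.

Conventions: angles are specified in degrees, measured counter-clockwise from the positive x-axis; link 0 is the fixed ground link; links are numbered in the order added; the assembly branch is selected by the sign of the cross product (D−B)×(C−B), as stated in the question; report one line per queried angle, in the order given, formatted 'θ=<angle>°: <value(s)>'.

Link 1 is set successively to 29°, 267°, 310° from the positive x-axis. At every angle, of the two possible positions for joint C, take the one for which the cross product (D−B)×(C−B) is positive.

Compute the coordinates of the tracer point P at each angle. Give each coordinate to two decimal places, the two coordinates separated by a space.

A=(0,0), D=(11.00,0)
θ=29°: B = A + 3.00·(cos29°, sin29°) = (2.6239, 1.4544)
θ=29°: |BD| = 8.5015
θ=29°: circle(B,5.00) ∩ circle(D,7.00): a=2.8392, h=4.1157
θ=29°:   candidates: C₊=(6.1253,5.0237) cross=34.989; C₋=(4.7171,-3.0863) cross=-34.989
θ=29°:   branch + wants cross > 0 → take C=(6.1253,5.0237) (cross=34.989)
θ=29°: ex = (C−B)/|BC| = (0.7003,0.7139); ey = (-0.7139,0.7003)
θ=29°: P = B + 2.22·ex + 1.71·ey = (2.9578,4.2367)
θ=267°: B = A + 3.00·(cos267°, sin267°) = (-0.1570, -2.9959)
θ=267°: |BD| = 11.5522
θ=267°: circle(B,5.00) ∩ circle(D,7.00): a=4.7374, h=1.5992
θ=267°:   candidates: C₊=(4.0035,-0.2228) cross=18.474; C₋=(4.8330,-3.3118) cross=-18.474
θ=267°:   branch + wants cross > 0 → take C=(4.0035,-0.2228) (cross=18.474)
θ=267°: ex = (C−B)/|BC| = (0.8321,0.5546); ey = (-0.5546,0.8321)
θ=267°: P = B + 2.22·ex + 1.71·ey = (0.7419,-0.3417)
θ=310°: B = A + 3.00·(cos310°, sin310°) = (1.9284, -2.2981)
θ=310°: |BD| = 9.3582
θ=310°: circle(B,5.00) ∩ circle(D,7.00): a=3.3968, h=3.6690
θ=310°:   candidates: C₊=(4.3201,2.0927) cross=34.335; C₋=(6.1222,-5.0206) cross=-34.335
θ=310°:   branch + wants cross > 0 → take C=(4.3201,2.0927) (cross=34.335)
θ=310°: ex = (C−B)/|BC| = (0.4784,0.8782); ey = (-0.8782,0.4784)
θ=310°: P = B + 2.22·ex + 1.71·ey = (1.4886,0.4694)

θ=29°: 2.96 4.24
θ=267°: 0.74 -0.34
θ=310°: 1.49 0.47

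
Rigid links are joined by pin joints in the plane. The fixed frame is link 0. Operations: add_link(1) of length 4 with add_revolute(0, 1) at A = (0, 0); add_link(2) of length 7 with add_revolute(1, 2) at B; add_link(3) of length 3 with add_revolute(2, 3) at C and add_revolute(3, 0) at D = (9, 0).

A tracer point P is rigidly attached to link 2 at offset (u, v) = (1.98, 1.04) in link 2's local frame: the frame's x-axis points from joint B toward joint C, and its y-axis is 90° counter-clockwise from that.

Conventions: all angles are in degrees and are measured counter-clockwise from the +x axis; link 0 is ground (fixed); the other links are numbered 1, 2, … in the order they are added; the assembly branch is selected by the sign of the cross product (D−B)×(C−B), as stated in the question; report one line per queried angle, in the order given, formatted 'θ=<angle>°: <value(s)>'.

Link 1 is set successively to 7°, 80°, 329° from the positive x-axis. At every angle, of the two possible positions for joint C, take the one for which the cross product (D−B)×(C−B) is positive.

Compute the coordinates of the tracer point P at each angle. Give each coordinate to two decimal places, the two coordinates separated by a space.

A=(0,0), D=(9.00,0)
θ=7°: B = A + 4.00·(cos7°, sin7°) = (3.9702, 0.4875)
θ=7°: |BD| = 5.0534
θ=7°: circle(B,7.00) ∩ circle(D,3.00): a=6.4844, h=2.6367
θ=7°:   candidates: C₊=(10.6787,2.4863) cross=13.324; C₋=(10.1700,-2.7624) cross=-13.324
θ=7°:   branch + wants cross > 0 → take C=(10.6787,2.4863) (cross=13.324)
θ=7°: ex = (C−B)/|BC| = (0.9584,0.2856); ey = (-0.2856,0.9584)
θ=7°: P = B + 1.98·ex + 1.04·ey = (5.5708,2.0496)
θ=80°: B = A + 4.00·(cos80°, sin80°) = (0.6946, 3.9392)
θ=80°: |BD| = 9.1922
θ=80°: circle(B,7.00) ∩ circle(D,3.00): a=6.7719, h=1.7725
θ=80°:   candidates: C₊=(7.5727,2.6387) cross=16.293; C₋=(6.0535,-0.5643) cross=-16.293
θ=80°:   branch + wants cross > 0 → take C=(7.5727,2.6387) (cross=16.293)
θ=80°: ex = (C−B)/|BC| = (0.9826,-0.1858); ey = (0.1858,0.9826)
θ=80°: P = B + 1.98·ex + 1.04·ey = (2.8333,4.5933)
θ=329°: B = A + 4.00·(cos329°, sin329°) = (3.4287, -2.0602)
θ=329°: |BD| = 5.9400
θ=329°: circle(B,7.00) ∩ circle(D,3.00): a=6.3370, h=2.9736
θ=329°:   candidates: C₊=(8.3410,2.9267) cross=17.663; C₋=(10.4037,-2.6514) cross=-17.663
θ=329°:   branch + wants cross > 0 → take C=(8.3410,2.9267) (cross=17.663)
θ=329°: ex = (C−B)/|BC| = (0.7018,0.7124); ey = (-0.7124,0.7018)
θ=329°: P = B + 1.98·ex + 1.04·ey = (4.0773,0.0803)

θ=7°: 5.57 2.05
θ=80°: 2.83 4.59
θ=329°: 4.08 0.08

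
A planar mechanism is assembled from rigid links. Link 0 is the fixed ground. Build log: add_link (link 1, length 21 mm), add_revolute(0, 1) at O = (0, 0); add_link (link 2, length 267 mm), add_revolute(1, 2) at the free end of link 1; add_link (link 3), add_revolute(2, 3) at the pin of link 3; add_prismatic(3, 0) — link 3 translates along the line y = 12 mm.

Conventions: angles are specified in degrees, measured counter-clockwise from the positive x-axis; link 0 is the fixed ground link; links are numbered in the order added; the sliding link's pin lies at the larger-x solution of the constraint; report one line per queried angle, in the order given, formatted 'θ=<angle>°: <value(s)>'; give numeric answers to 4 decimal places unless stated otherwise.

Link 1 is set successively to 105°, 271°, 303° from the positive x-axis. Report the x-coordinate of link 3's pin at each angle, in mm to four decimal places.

geometry: r = 21 mm, L = 267 mm, e = 12 mm
θ=105°: crank pin P = (r cos θ, r sin θ) = (-5.435200, 20.284442)
θ=105°: h = r sin θ − e = 20.284442 − 12 = 8.284442
θ=105°: x = r cos θ + √(L² − h²) = -5.435200 + 266.871445 = 261.436245
θ=271°: crank pin P = (r cos θ, r sin θ) = (0.366501, -20.996802)
θ=271°: h = r sin θ − e = -20.996802 − 12 = -32.996802
θ=271°: x = r cos θ + √(L² − h²) = 0.366501 + 264.953224 = 265.319725
θ=303°: crank pin P = (r cos θ, r sin θ) = (11.437420, -17.612082)
θ=303°: h = r sin θ − e = -17.612082 − 12 = -29.612082
θ=303°: x = r cos θ + √(L² − h²) = 11.437420 + 265.352830 = 276.790250

θ=105°: 261.4362
θ=271°: 265.3197
θ=303°: 276.7903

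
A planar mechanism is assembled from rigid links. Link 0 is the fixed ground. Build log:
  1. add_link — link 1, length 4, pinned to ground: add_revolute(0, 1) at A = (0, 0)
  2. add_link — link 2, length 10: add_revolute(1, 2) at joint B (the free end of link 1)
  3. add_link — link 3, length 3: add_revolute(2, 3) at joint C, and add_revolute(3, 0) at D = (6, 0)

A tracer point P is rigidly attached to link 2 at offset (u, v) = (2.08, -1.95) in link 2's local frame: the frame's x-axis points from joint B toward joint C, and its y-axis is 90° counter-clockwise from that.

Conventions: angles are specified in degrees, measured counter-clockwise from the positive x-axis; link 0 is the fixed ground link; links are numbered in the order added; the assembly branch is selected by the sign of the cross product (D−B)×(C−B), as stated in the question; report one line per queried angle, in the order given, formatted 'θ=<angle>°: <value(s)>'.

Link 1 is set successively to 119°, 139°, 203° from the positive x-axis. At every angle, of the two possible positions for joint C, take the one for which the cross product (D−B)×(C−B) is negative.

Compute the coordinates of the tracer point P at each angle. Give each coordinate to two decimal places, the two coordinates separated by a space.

A=(0,0), D=(6.00,0)
θ=119°: B = A + 4.00·(cos119°, sin119°) = (-1.9392, 3.4985)
θ=119°: |BD| = 8.6759
θ=119°: circle(B,10.00) ∩ circle(D,3.00): a=9.5824, h=2.8598
θ=119°:   candidates: C₊=(7.9827,2.2514) cross=24.811; C₋=(5.6763,-2.9825) cross=-24.811
θ=119°:   branch - wants cross < 0 → take C=(5.6763,-2.9825) (cross=-24.811)
θ=119°: ex = (C−B)/|BC| = (0.7616,-0.6481); ey = (0.6481,0.7616)
θ=119°: P = B + 2.08·ex + -1.95·ey = (-1.6190,0.6654)
θ=139°: B = A + 4.00·(cos139°, sin139°) = (-3.0188, 2.6242)
θ=139°: |BD| = 9.3929
θ=139°: circle(B,10.00) ∩ circle(D,3.00): a=9.5405, h=2.9964
θ=139°:   candidates: C₊=(6.9789,2.8358) cross=28.144; C₋=(5.3046,-2.9183) cross=-28.144
θ=139°:   branch - wants cross < 0 → take C=(5.3046,-2.9183) (cross=-28.144)
θ=139°: ex = (C−B)/|BC| = (0.8323,-0.5543); ey = (0.5543,0.8323)
θ=139°: P = B + 2.08·ex + -1.95·ey = (-2.3683,-0.1517)
θ=203°: B = A + 4.00·(cos203°, sin203°) = (-3.6820, -1.5629)
θ=203°: |BD| = 9.8074
θ=203°: circle(B,10.00) ∩ circle(D,3.00): a=9.5431, h=2.9883
θ=203°:   candidates: C₊=(5.2628,2.9080) cross=29.308; C₋=(6.2153,-2.9923) cross=-29.308
θ=203°:   branch - wants cross < 0 → take C=(6.2153,-2.9923) (cross=-29.308)
θ=203°: ex = (C−B)/|BC| = (0.9897,-0.1429); ey = (0.1429,0.9897)
θ=203°: P = B + 2.08·ex + -1.95·ey = (-1.9021,-3.7902)

θ=119°: -1.62 0.67
θ=139°: -2.37 -0.15
θ=203°: -1.90 -3.79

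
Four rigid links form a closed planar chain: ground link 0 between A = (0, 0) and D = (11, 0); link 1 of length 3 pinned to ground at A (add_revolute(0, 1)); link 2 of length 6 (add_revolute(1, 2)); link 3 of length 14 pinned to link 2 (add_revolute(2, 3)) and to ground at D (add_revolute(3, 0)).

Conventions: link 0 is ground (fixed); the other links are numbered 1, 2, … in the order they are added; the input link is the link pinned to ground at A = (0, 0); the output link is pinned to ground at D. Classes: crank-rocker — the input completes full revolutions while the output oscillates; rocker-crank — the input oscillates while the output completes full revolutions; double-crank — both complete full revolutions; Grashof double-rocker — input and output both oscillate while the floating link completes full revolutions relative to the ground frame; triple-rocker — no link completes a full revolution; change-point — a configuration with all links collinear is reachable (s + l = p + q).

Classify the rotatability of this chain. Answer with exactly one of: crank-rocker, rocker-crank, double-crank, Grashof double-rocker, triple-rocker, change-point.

lengths: ground=11, input=3, coupler=6, output=14
sorted: s=3 (shortest), l=14 (longest), p+q=17
s + l = 17 vs p + q = 17
s + l = p + q → change-point (collinear configuration reachable)

change-point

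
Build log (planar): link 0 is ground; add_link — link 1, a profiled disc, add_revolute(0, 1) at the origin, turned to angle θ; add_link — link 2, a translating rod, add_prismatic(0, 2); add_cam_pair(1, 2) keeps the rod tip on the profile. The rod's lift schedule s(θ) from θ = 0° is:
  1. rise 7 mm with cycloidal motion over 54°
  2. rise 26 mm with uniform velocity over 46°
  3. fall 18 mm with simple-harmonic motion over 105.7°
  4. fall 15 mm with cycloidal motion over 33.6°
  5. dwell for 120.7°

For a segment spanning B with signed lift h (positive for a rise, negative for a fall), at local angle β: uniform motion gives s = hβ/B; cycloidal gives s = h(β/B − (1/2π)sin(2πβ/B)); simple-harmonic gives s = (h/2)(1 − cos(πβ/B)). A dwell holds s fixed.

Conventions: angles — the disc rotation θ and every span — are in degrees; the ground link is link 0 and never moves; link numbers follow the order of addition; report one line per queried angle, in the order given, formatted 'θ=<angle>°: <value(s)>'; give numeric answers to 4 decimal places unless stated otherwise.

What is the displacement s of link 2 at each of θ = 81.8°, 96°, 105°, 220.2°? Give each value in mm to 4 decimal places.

seg 1 [0°–54°] cycloidal, h=7: full span → s += 7 → s = 7.0000
seg 2 [54°–100°] uniform, h=26: θ=81.8° here. β=27.8, B=46. 26·27.8/46 = 15.7130 → s = 22.7130
seg 2 [54°–100°] uniform, h=26: θ=96° here. β=42, B=46. 26·42/46 = 23.7391 → s = 30.7391
seg 2 [54°–100°] uniform, h=26: full span → s += 26 → s = 33.0000
seg 3 [100°–205.7°] simple-harmonic, h=-18: θ=105° here. β=5, B=105.7. -18/2·(1 − cos(π·0.0473)) = -0.0992 → s = 32.9008
seg 3 [100°–205.7°] simple-harmonic, h=-18: full span → s += -18 → s = 15.0000
seg 4 [205.7°–239.3°] cycloidal, h=-15: θ=220.2° here. β=14.5, B=33.6. -15·(0.4315 − sin(2π·0.4315)/(2π)) = -5.4778 → s = 9.5222

θ=81.8°: 22.7130
θ=96°: 30.7391
θ=105°: 32.9008
θ=220.2°: 9.5222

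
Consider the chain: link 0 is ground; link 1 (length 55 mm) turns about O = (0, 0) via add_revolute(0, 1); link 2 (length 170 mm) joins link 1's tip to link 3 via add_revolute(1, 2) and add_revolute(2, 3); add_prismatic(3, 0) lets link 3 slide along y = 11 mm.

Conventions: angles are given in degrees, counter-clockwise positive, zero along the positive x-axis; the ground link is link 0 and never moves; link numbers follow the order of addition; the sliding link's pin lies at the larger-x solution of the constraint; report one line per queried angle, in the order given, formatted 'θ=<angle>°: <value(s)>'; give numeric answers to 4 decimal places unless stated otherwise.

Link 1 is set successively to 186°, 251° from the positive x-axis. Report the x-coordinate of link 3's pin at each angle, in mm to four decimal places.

geometry: r = 55 mm, L = 170 mm, e = 11 mm
θ=186°: crank pin P = (r cos θ, r sin θ) = (-54.698704, -5.749065)
θ=186°: h = r sin θ − e = -5.749065 − 11 = -16.749065
θ=186°: x = r cos θ + √(L² − h²) = -54.698704 + 169.172896 = 114.474192
θ=251°: crank pin P = (r cos θ, r sin θ) = (-17.906248, -52.003522)
θ=251°: h = r sin θ − e = -52.003522 − 11 = -63.003522
θ=251°: x = r cos θ + √(L² − h²) = -17.906248 + 157.894130 = 139.987881

θ=186°: 114.4742
θ=251°: 139.9879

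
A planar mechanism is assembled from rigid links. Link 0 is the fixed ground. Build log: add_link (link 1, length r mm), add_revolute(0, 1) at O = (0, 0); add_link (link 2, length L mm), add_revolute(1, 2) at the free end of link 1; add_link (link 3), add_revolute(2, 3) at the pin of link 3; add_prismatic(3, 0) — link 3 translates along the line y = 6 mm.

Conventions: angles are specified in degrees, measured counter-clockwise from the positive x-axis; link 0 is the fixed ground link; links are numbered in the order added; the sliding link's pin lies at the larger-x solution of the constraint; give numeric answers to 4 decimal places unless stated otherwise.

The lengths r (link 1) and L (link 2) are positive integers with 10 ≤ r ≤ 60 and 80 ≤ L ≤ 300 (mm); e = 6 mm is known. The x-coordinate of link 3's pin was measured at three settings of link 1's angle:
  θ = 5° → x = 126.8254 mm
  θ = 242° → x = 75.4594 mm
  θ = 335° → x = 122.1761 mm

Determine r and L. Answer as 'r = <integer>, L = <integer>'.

constraint per measurement: (x − r cos θ)² + (r sin θ − e)² = L²
subtracting the θ₁ and θ₂ equations cancels the r² and L² terms:
r = (x₁² − x₂²) / (2[(x₁cos θ₁ + e sin θ₁) − (x₂cos θ₂ + e sin θ₂)]) = 31.0000 → r = 31
L² = (x₁ − r cos θ₁)² + (r sin θ₁ − e)² = 9216.0071 → L = 96.0000 → L = 96
check at θ₃=335°: x = 122.1761 (printed 122.1761) ✓

r = 31, L = 96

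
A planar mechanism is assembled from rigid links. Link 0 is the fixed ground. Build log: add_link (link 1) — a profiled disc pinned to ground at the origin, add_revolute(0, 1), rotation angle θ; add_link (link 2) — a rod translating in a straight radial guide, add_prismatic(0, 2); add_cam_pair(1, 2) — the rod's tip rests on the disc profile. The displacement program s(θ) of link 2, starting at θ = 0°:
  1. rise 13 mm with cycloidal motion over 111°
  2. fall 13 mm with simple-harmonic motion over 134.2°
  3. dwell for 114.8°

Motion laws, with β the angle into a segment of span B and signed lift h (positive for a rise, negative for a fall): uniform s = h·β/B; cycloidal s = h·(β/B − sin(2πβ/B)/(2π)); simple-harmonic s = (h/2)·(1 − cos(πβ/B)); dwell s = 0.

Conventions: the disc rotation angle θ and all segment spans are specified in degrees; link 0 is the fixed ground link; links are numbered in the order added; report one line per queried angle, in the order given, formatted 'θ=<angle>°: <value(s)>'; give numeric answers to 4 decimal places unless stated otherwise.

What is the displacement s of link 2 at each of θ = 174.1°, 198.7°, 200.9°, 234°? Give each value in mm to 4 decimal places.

seg 1 [0°–111°] cycloidal, h=13: full span → s += 13 → s = 13.0000
seg 2 [111°–245.2°] simple-harmonic, h=-13: θ=174.1° here. β=63.1, B=134.2. -13/2·(1 − cos(π·0.4702)) = -5.8922 → s = 7.1078
seg 2 [111°–245.2°] simple-harmonic, h=-13: θ=198.7° here. β=87.7, B=134.2. -13/2·(1 − cos(π·0.6535)) = -9.5145 → s = 3.4855
seg 2 [111°–245.2°] simple-harmonic, h=-13: θ=200.9° here. β=89.9, B=134.2. -13/2·(1 − cos(π·0.6699)) = -9.8069 → s = 3.1931
seg 2 [111°–245.2°] simple-harmonic, h=-13: θ=234° here. β=123, B=134.2. -13/2·(1 − cos(π·0.9165)) = -12.7779 → s = 0.2221

θ=174.1°: 7.1078
θ=198.7°: 3.4855
θ=200.9°: 3.1931
θ=234°: 0.2221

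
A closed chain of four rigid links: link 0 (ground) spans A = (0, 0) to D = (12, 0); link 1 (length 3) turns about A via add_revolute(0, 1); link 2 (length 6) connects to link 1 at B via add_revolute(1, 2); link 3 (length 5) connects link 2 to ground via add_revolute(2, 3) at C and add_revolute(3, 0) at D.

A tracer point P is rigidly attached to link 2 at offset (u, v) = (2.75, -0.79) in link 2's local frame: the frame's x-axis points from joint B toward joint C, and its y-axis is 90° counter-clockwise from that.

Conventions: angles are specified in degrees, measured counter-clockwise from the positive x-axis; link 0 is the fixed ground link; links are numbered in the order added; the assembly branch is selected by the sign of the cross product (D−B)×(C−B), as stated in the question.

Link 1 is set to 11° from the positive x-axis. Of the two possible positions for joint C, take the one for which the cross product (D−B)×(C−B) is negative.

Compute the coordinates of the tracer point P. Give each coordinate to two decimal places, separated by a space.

A=(0,0), D=(12.00,0)
B = A + 3.00·(cos11°, sin11°) = (2.9449, 0.5724)
|BD| = 9.0732
circle(B,6.00) ∩ circle(D,5.00): a=5.1428, h=3.0906
  candidates: C₊=(8.2724,3.3324) cross=28.042; C₋=(7.8824,-2.8365) cross=-28.042
  branch - wants cross < 0 → take C=(7.8824,-2.8365) (cross=-28.042)
ex = (C−B)/|BC| = (0.8229,-0.5682); ey = (0.5682,0.8229)
P = B + 2.75·ex + -0.79·ey = (4.7591,-1.6401)

4.76 -1.64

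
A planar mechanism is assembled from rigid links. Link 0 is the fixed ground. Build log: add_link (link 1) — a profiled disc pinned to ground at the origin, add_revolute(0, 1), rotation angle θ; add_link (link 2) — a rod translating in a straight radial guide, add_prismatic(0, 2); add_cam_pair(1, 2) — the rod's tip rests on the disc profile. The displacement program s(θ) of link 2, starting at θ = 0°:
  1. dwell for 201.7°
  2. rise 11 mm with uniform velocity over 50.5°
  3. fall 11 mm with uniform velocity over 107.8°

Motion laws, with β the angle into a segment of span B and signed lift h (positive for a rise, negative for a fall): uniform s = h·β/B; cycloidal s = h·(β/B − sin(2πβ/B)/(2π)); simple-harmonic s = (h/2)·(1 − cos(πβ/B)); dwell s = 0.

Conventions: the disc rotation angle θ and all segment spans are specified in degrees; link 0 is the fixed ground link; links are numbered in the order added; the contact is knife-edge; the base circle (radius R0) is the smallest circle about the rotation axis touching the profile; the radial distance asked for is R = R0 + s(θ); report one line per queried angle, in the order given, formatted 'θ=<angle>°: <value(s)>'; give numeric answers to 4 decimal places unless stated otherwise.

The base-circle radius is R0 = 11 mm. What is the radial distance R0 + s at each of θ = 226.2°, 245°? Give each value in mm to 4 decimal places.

seg 1 [0°–201.7°] dwell: s stays 0.0000
seg 2 [201.7°–252.2°] uniform, h=11: θ=226.2° here. β=24.5, B=50.5. 11·24.5/50.5 = 5.3366 → s = 5.3366
seg 2 [201.7°–252.2°] uniform, h=11: θ=245° here. β=43.3, B=50.5. 11·43.3/50.5 = 9.4317 → s = 9.4317
θ=226.2°: R = R0 + s = 11 + 5.3366 = 16.3366
θ=245°: R = R0 + s = 11 + 9.4317 = 20.4317

θ=226.2°: 16.3366
θ=245°: 20.4317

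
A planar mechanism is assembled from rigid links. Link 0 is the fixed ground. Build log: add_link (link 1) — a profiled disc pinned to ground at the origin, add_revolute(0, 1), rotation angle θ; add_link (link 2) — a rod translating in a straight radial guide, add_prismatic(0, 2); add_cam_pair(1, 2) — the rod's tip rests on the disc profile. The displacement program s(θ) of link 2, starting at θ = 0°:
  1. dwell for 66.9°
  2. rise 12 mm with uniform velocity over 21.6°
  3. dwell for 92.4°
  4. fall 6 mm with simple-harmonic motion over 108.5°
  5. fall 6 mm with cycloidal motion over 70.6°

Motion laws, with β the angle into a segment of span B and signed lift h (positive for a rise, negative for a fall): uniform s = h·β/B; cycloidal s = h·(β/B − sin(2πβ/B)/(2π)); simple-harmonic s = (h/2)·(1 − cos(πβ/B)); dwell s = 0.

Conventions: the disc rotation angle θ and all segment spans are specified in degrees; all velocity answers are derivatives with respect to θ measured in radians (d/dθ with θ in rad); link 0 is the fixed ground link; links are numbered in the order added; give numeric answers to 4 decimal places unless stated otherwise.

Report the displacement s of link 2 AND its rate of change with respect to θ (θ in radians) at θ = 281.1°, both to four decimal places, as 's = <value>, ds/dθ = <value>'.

seg 1 [0°–66.9°] dwell: s stays 0.0000
seg 2 [66.9°–88.5°] uniform, h=12: full span → s += 12 → s = 12.0000
seg 3 [88.5°–180.9°] dwell: s stays 12.0000
seg 4 [180.9°–289.4°] simple-harmonic, h=-6: θ=281.1° here. β=100.2, B=108.5. -6/2·(1 − cos(π·0.9235)) = -5.9138 → s = 6.0862
velocity in seg [180.9°–289.4°] (simple-harmonic), θ in radians: β = 100.2° = 1.7488 rad, B = 108.5° = 1.8937 rad; ds/dθ = (πh/(2B)) sin(πβ/B) = (π·(-6)/(2·1.8937)) sin(π·0.9235) = -1.184605 mm/rad

s = 6.0862, ds/dθ = -1.1846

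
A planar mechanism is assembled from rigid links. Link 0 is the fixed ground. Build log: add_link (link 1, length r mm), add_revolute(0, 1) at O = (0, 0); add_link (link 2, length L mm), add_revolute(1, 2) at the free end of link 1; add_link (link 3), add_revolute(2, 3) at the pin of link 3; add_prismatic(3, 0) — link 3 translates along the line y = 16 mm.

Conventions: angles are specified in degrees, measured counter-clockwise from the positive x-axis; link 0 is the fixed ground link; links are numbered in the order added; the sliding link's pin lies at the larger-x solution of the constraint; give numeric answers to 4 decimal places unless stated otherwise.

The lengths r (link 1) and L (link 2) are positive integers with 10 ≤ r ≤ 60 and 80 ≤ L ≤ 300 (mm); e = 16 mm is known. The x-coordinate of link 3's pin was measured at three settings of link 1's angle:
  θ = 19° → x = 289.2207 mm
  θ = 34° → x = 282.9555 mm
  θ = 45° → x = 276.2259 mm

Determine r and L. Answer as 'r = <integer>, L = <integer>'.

constraint per measurement: (x − r cos θ)² + (r sin θ − e)² = L²
subtracting the θ₁ and θ₂ equations cancels the r² and L² terms:
r = (x₁² − x₂²) / (2[(x₁cos θ₁ + e sin θ₁) − (x₂cos θ₂ + e sin θ₂)]) = 51.0004 → r = 51
L² = (x₁ − r cos θ₁)² + (r sin θ₁ − e)² = 58081.0046 → L = 241.0000 → L = 241
check at θ₃=45°: x = 276.2259 (printed 276.2259) ✓

r = 51, L = 241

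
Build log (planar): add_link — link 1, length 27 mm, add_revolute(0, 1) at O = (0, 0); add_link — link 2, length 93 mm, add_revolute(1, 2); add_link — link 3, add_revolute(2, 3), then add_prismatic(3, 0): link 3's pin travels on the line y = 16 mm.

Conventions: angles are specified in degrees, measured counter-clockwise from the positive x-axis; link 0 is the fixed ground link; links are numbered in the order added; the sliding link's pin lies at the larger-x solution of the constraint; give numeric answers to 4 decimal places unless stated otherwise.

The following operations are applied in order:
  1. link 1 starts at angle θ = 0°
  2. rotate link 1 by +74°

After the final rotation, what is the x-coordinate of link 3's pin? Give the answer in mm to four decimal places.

geometry: r = 27 mm, L = 93 mm, e = 16 mm; θ starts at 0°
rotate link 1 by +74°: θ ← 0° +74° = 74°
crank pin P = (r cos θ, r sin θ) = (7.442209, 25.954066)
h = r sin θ − e = 25.954066 − 16 = 9.954066
x = r cos θ + √(L² − h²) = 7.442209 + 92.465759 = 99.907968

99.9080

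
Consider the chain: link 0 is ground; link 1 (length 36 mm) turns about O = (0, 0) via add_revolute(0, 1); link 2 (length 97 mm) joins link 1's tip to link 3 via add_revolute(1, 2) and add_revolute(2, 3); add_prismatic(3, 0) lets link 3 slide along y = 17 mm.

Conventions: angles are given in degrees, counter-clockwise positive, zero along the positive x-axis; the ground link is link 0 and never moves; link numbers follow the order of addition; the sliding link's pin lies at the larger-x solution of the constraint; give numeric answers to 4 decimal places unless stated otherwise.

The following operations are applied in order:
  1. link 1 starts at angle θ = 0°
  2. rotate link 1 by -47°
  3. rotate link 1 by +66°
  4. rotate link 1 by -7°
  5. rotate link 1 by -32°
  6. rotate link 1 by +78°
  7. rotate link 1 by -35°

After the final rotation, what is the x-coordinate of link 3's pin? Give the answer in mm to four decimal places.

geometry: r = 36 mm, L = 97 mm, e = 17 mm; θ starts at 0°
rotate link 1 by -47°: θ ← 0° -47° = -47°
rotate link 1 by +66°: θ ← -47° +66° = 19°
rotate link 1 by -7°: θ ← 19° -7° = 12°
rotate link 1 by -32°: θ ← 12° -32° = -20°
rotate link 1 by +78°: θ ← -20° +78° = 58°
rotate link 1 by -35°: θ ← 58° -35° = 23°
crank pin P = (r cos θ, r sin θ) = (33.138175, 14.066321)
h = r sin θ − e = 14.066321 − 17 = -2.933679
x = r cos θ + √(L² − h²) = 33.138175 + 96.955627 = 130.093801

130.0938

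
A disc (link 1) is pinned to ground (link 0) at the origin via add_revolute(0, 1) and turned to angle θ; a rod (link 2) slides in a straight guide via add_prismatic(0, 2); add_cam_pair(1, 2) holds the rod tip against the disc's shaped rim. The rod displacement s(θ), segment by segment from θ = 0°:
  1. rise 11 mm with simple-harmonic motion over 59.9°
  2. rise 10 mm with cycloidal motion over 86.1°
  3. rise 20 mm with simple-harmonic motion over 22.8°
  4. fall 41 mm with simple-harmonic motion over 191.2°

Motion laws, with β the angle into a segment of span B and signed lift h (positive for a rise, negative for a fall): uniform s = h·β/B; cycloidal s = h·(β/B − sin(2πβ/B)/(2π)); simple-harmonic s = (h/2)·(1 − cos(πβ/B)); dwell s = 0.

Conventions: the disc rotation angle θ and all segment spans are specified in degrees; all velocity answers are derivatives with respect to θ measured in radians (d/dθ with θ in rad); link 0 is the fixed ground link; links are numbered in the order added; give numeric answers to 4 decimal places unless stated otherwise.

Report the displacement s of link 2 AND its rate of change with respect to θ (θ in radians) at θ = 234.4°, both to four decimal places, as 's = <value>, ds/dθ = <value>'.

segment 1 (0° to 59.9°, simple-harmonic, h = 11) is passed completely: s = 0.0000 + (11) = 11.0000
segment 2 (59.9° to 146°, cycloidal, h = 10) is passed completely: s = 11.0000 + (10) = 21.0000
segment 3 (146° to 168.8°, simple-harmonic, h = 20) is passed completely: s = 21.0000 + (20) = 41.0000
θ = 234.4° falls in segment 4 (168.8° to 360°, simple-harmonic, h = -41): β = 234.4 − 168.8 = 65.6°, B = 191.2°; Δs = -41/2·(1 − cos(π·0.3431)) = -10.7993; s = 41.0000 − 10.7993 = 30.2007
velocity in seg [168.8°–360°] (simple-harmonic), θ in radians: β = 65.6° = 1.1449 rad, B = 191.2° = 3.3371 rad; ds/dθ = (πh/(2B)) sin(πβ/B) = (π·(-41)/(2·3.3371)) sin(π·0.3431) = -17.001621 mm/rad

s = 30.2007, ds/dθ = -17.0016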